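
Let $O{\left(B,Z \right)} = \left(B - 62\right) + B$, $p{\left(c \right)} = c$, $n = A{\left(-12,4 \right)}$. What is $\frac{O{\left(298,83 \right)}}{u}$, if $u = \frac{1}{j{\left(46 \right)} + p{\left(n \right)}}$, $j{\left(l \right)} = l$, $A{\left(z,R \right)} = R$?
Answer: $26700$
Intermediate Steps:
$n = 4$
$u = \frac{1}{50}$ ($u = \frac{1}{46 + 4} = \frac{1}{50} \approx 0.02$)
$O{\left(B,Z \right)} = -62 + 2 B$ ($O{\left(B,Z \right)} = \left(-62 + B\right) + B = -62 + 2 B$)
$\frac{O{\left(298,83 \right)}}{u} = \left(-62 + 2 \cdot 298\right) \frac{1}{\frac{1}{50}} = \left(-62 + 596\right) 50 = 534 \cdot 50 = 26700$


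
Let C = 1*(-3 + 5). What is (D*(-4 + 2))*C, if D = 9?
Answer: -36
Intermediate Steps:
C = 2 (C = 1*2 = 2)
(D*(-4 + 2))*C = (9*(-4 + 2))*2 = (9*(-2))*2 = -18*2 = -36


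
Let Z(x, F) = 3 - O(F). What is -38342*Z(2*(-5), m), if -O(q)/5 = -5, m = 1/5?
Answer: 843524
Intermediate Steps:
m = ⅕ ≈ 0.20000
O(q) = 25 (O(q) = -5*(-5) = 25)
Z(x, F) = -22 (Z(x, F) = 3 - 1*25 = 3 - 25 = -22)
-38342*Z(2*(-5), m) = -38342*(-22) = 843524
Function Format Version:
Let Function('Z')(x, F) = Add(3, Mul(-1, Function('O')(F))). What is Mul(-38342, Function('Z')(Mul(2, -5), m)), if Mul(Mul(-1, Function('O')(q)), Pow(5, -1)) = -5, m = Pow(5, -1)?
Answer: 843524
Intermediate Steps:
m = Rational(1, 5) ≈ 0.20000
Function('O')(q) = 25 (Function('O')(q) = Mul(-5, -5) = 25)
Function('Z')(x, F) = -22 (Function('Z')(x, F) = Add(3, Mul(-1, 25)) = Add(3, -25) = -22)
Mul(-38342, Function('Z')(Mul(2, -5), m)) = Mul(-38342, -22) = 843524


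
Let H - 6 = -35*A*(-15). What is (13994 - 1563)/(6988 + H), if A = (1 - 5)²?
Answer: 12431/15394 ≈ 0.80752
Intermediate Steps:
A = 16 (A = (-4)² = 16)
H = 8406 (H = 6 - 560*(-15) = 6 - 35*(-240) = 6 + 8400 = 8406)
(13994 - 1563)/(6988 + H) = (13994 - 1563)/(6988 + 8406) = 12431/15394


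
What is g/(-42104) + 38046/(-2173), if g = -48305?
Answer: -1496922019/91491992 ≈ -16.361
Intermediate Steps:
g/(-42104) + 38046/(-2173) = -48305/(-42104) + 38046/(-2173) = -48305*(-1/42104) + 38046*(-1/2173) = 48305/42104 - 38046/2173 = -1496922019/91491992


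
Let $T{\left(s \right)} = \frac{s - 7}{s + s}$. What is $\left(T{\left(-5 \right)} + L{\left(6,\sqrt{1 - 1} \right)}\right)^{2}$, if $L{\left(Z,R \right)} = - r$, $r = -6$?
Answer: $\frac{1296}{25} \approx 51.84$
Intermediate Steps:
$T{\left(s \right)} = \frac{-7 + s}{2 s}$
$L{\left(Z,R \right)} = 6$ ($L{\left(Z,R \right)} = \left(-1\right) \left(-6\right) = 6$)
$\left(T{\left(-5 \right)} + L{\left(6,\sqrt{1 - 1} \right)}\right)^{2} = \left(\frac{-7 - 5}{2 \left(-5\right)} + 6\right)^{2} = \left(\frac{1}{2} \left(- \frac{1}{5}\right) \left(-12\right) + 6\right)^{2} = \left(\frac{6}{5} + 6\right)^{2} = \left(\frac{36}{5}\right)^{2} = \frac{1296}{25}$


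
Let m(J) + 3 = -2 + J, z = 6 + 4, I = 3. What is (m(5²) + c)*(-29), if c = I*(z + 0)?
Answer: -1450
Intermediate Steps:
z = 10
m(J) = -5 + J (m(J) = -3 + (-2 + J) = -5 + J)
c = 30 (c = 3*(10 + 0) = 3*10 = 30)
(m(5²) + c)*(-29) = ((-5 + 5²) + 30)*(-29) = ((-5 + 25) + 30)*(-29) = (20 + 30)*(-29) = 50*(-29) = -1450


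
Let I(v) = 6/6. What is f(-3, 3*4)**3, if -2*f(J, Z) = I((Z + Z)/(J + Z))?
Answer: -1/8 ≈ -0.12500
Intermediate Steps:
I(v) = 1 (I(v) = 6*(1/6) = 1)
f(J, Z) = -1/2 (f(J, Z) = -1/2*1 = -1/2)
f(-3, 3*4)**3 = (-1/2)**3 = -1/8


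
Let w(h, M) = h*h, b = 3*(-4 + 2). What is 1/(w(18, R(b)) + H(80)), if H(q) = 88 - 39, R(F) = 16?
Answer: 1/373 ≈ 0.0026810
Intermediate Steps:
b = -6 (b = 3*(-2) = -6)
H(q) = 49
w(h, M) = h²
1/(w(18, R(b)) + H(80)) = 1/(18² + 49) = 1/(324 + 49) = 1/373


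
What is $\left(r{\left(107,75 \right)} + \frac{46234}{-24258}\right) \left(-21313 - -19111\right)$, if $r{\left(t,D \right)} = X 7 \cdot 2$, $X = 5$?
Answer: $- \frac{606220142}{4043} \approx -1.4994 \cdot 10^{5}$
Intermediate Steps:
$r{\left(t,D \right)} = 70$ ($r{\left(t,D \right)} = 5 \cdot 7 \cdot 2 = 35 \cdot 2 = 70$)
$\left(r{\left(107,75 \right)} + \frac{46234}{-24258}\right) \left(-21313 - -19111\right) = \left(70 + \frac{46234}{-24258}\right) \left(-21313 - -19111\right) = \left(70 + 46234 \left(- \frac{1}{24258}\right)\right) \left(-21313 + 19111\right) = \left(70 - \frac{23117}{12129}\right) \left(-2202\right) = \frac{825913}{12129} \left(-2202\right) = - \frac{606220142}{4043}$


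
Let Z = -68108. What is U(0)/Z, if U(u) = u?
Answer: 0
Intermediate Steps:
U(0)/Z = 0/(-68108) = 0*(-1/68108) = 0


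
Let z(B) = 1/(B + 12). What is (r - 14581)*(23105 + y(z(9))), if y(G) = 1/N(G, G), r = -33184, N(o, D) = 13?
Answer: -14346981990/13 ≈ -1.1036e+9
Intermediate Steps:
z(B) = 1/(12 + B)
y(G) = 1/13
(r - 14581)*(23105 + y(z(9))) = (-33184 - 14581)*(23105 + 1/13) = -47765*300366/13 = -14346981990/13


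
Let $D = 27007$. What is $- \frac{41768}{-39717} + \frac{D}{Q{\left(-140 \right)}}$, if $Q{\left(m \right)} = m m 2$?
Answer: $\frac{2709942619}{1556906400} \approx 1.7406$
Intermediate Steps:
$Q{\left(m \right)} = 2 m^{2}$ ($Q{\left(m \right)} = m^{2} \cdot 2 = 2 m^{2}$)
$- \frac{41768}{-39717} + \frac{D}{Q{\left(-140 \right)}} = - \frac{41768}{-39717} + \frac{27007}{2 \left(-140\right)^{2}} = \left(-41768\right) \left(- \frac{1}{39717}\right) + \frac{27007}{2 \cdot 19600} = \frac{41768}{39717} + \frac{27007}{39200} = \frac{2709942619}{1556906400}$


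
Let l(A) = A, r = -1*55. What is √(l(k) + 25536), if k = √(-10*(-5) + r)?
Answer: √(25536 + I*√5) ≈ 159.8 + 0.007*I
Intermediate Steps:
r = -55
k = I*√5 (k = √(-10*(-5) - 55) = √(50 - 55) = √(-5) = I*√5 ≈ 2.2361*I)
√(l(k) + 25536) = √(I*√5 + 25536) = √(25536 + I*√5)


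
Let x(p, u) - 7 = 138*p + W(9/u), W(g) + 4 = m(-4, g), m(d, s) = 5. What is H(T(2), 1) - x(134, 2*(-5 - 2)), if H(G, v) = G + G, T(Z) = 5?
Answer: -18490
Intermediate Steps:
H(G, v) = 2*G
W(g) = 1 (W(g) = -4 + 5 = 1)
x(p, u) = 8 + 138*p (x(p, u) = 7 + (138*p + 1) = 7 + (1 + 138*p) = 8 + 138*p)
H(T(2), 1) - x(134, 2*(-5 - 2)) = 2*5 - (8 + 138*134) = 10 - (8 + 18492) = 10 - 1*18500 = 10 - 18500 = -18490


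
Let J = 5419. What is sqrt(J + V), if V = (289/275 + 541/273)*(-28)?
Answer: sqrt(24542269323)/2145 ≈ 73.035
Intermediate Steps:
V = -910688/10725 (V = (289*(1/275) + 541*(1/273))*(-28) = (289/275 + 541/273)*(-28) = (227672/75075)*(-28) = -910688/10725 ≈ -84.913)
sqrt(J + V) = sqrt(5419 - 910688/10725) = sqrt(57208087/10725) = sqrt(24542269323)/2145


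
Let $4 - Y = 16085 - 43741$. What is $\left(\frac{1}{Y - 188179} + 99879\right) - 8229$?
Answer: $\frac{14711566349}{160519} \approx 91650.0$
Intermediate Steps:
$Y = 27660$ ($Y = 4 - \left(16085 - 43741\right) = 4 - -27656 = 4 + 27656 = 27660$)
$\left(\frac{1}{Y - 188179} + 99879\right) - 8229 = \left(\frac{1}{27660 - 188179} + 99879\right) - 8229 = \left(\frac{1}{-160519} + 99879\right) - 8229 = \left(- \frac{1}{160519} + 99879\right) - 8229 = \frac{16032477200}{160519} - 8229 = \frac{14711566349}{160519}$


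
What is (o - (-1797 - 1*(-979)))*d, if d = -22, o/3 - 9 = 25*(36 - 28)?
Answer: -31790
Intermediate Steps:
o = 627 (o = 27 + 3*(25*(36 - 28)) = 27 + 3*(25*8) = 27 + 3*200 = 27 + 600 = 627)
(o - (-1797 - 1*(-979)))*d = (627 - (-1797 - 1*(-979)))*(-22) = (627 - (-1797 + 979))*(-22) = (627 - 1*(-818))*(-22) = (627 + 818)*(-22) = 1445*(-22) = -31790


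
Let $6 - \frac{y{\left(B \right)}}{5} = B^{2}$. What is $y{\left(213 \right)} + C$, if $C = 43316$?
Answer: $-183499$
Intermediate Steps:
$y{\left(B \right)} = 30 - 5 B^{2}$
$y{\left(213 \right)} + C = \left(30 - 5 \cdot 213^{2}\right) + 43316 = \left(30 - 226845\right) + 43316 = -226815 + 43316 = -183499$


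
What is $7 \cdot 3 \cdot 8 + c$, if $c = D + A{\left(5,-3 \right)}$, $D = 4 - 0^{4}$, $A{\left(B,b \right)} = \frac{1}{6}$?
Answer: $\frac{1033}{6} \approx 172.17$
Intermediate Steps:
$A{\left(B,b \right)} = \frac{1}{6}$
$D = 4$ ($D = 4 - 0 = 4 + 0 = 4$)
$c = \frac{25}{6}$ ($c = 4 + \frac{1}{6} = \frac{25}{6} \approx 4.1667$)
$7 \cdot 3 \cdot 8 + c = 7 \cdot 3 \cdot 8 + \frac{25}{6} = 7 \cdot 24 + \frac{25}{6} = 168 + \frac{25}{6} = \frac{1033}{6}$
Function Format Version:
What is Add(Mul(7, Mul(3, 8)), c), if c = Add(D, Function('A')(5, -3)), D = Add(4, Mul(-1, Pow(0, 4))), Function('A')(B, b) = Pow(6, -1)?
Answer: Rational(1033, 6) ≈ 172.17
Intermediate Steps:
Function('A')(B, b) = Rational(1, 6)
D = 4 (D = Add(4, Mul(-1, 0)) = Add(4, 0) = 4)
c = Rational(25, 6) (c = Add(4, Rational(1, 6)) = Rational(25, 6) ≈ 4.1667)
Add(Mul(7, Mul(3, 8)), c) = Add(Mul(7, Mul(3, 8)), Rational(25, 6)) = Add(Mul(7, 24), Rational(25, 6)) = Add(168, Rational(25, 6)) = Rational(1033, 6)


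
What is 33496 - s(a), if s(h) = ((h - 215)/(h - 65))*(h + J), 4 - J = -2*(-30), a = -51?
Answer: 1956999/58 ≈ 33741.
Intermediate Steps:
J = -56 (J = 4 - (-2)*(-30) = 4 - 1*60 = 4 - 60 = -56)
s(h) = (-215 + h)*(-56 + h)/(-65 + h) (s(h) = ((h - 215)/(h - 65))*(h - 56) = ((-215 + h)/(-65 + h))*(-56 + h) = (-215 + h)*(-56 + h)/(-65 + h))
33496 - s(a) = 33496 - (12040 + (-51)² - 271*(-51))/(-65 - 51) = 33496 - (12040 + 2601 + 13821)/(-116) = 33496 - (-1)*28462/116 = 33496 - 1*(-14231/58) = 33496 + 14231/58 = 1956999/58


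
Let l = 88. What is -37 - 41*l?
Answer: -3645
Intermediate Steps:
-37 - 41*l = -37 - 41*88 = -37 - 3608 = -3645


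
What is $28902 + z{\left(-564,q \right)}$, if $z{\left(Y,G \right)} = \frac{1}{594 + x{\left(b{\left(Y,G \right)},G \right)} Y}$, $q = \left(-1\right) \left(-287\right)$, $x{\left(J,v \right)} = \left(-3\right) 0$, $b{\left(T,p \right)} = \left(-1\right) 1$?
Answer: $\frac{17167789}{594} \approx 28902.0$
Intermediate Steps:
$b{\left(T,p \right)} = -1$
$x{\left(J,v \right)} = 0$
$q = 287$
$z{\left(Y,G \right)} = \frac{1}{594}$ ($z{\left(Y,G \right)} = \frac{1}{594 + 0 Y} = \frac{1}{594 + 0} = \frac{1}{594}$)
$28902 + z{\left(-564,q \right)} = 28902 + \frac{1}{594} = \frac{17167789}{594}$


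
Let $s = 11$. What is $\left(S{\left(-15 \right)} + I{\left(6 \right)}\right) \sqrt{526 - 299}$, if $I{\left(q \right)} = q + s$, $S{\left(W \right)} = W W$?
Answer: $242 \sqrt{227} \approx 3646.1$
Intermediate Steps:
$S{\left(W \right)} = W^{2}$
$I{\left(q \right)} = 11 + q$ ($I{\left(q \right)} = q + 11 = 11 + q$)
$\left(S{\left(-15 \right)} + I{\left(6 \right)}\right) \sqrt{526 - 299} = \left(\left(-15\right)^{2} + \left(11 + 6\right)\right) \sqrt{526 - 299} = \left(225 + 17\right) \sqrt{227} = 242 \sqrt{227}$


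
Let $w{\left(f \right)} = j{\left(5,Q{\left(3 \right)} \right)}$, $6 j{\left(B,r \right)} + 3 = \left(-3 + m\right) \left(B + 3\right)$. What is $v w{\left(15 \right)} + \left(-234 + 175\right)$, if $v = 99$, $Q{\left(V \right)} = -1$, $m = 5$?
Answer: $\frac{311}{2} \approx 155.5$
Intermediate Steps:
$j{\left(B,r \right)} = \frac{1}{2} + \frac{B}{3}$ ($j{\left(B,r \right)} = - \frac{1}{2} + \frac{\left(-3 + 5\right) \left(B + 3\right)}{6} = - \frac{1}{2} + \frac{2 \left(3 + B\right)}{6} = - \frac{1}{2} + \frac{6 + 2 B}{6} = - \frac{1}{2} + \left(1 + \frac{B}{3}\right) = \frac{1}{2} + \frac{B}{3}$)
$w{\left(f \right)} = \frac{13}{6}$ ($w{\left(f \right)} = \frac{1}{2} + \frac{1}{3} \cdot 5 = \frac{1}{2} + \frac{5}{3} = \frac{13}{6}$)
$v w{\left(15 \right)} + \left(-234 + 175\right) = 99 \cdot \frac{13}{6} + \left(-234 + 175\right) = \frac{429}{2} - 59 = \frac{311}{2}$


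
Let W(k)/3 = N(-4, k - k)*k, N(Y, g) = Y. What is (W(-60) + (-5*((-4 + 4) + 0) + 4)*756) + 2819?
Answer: 6563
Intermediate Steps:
W(k) = -12*k (W(k) = 3*(-4*k) = -12*k)
(W(-60) + (-5*((-4 + 4) + 0) + 4)*756) + 2819 = (-12*(-60) + (-5*((-4 + 4) + 0) + 4)*756) + 2819 = (720 + (-5*(0 + 0) + 4)*756) + 2819 = (720 + (-5*0 + 4)*756) + 2819 = (720 + (0 + 4)*756) + 2819 = (720 + 4*756) + 2819 = (720 + 3024) + 2819 = 3744 + 2819 = 6563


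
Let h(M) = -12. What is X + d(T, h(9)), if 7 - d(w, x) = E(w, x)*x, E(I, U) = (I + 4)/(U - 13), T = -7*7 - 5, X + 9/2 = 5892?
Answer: 11837/2 ≈ 5918.5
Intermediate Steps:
X = 11775/2 (X = -9/2 + 5892 = 11775/2 ≈ 5887.5)
T = -54 (T = -49 - 5 = -54)
E(I, U) = (4 + I)/(-13 + U)
d(w, x) = 7 - x*(4 + w)/(-13 + x) (d(w, x) = 7 - (4 + w)/(-13 + x)*x = 7 - x*(4 + w)/(-13 + x))
X + d(T, h(9)) = 11775/2 + (-91 + 3*(-12) - 1*(-54)*(-12))/(-13 - 12) = 11775/2 + (-91 - 36 - 648)/(-25) = 11775/2 - 1/25*(-775) = 11775/2 + 31 = 11837/2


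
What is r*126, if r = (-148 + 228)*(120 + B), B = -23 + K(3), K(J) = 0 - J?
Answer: 947520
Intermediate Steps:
K(J) = -J
B = -26 (B = -23 - 1*3 = -23 - 3 = -26)
r = 7520 (r = (-148 + 228)*(120 - 26) = 80*94 = 7520)
r*126 = 7520*126 = 947520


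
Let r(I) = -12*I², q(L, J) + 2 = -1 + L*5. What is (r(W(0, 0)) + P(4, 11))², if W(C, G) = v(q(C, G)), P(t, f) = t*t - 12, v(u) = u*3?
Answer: 937024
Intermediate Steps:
q(L, J) = -3 + 5*L (q(L, J) = -2 + (-1 + L*5) = -2 + (-1 + 5*L) = -3 + 5*L)
v(u) = 3*u
P(t, f) = -12 + t² (P(t, f) = t² - 12 = -12 + t²)
W(C, G) = -9 + 15*C (W(C, G) = 3*(-3 + 5*C) = -9 + 15*C)
(r(W(0, 0)) + P(4, 11))² = (-12*(-9 + 15*0)² + (-12 + 4²))² = (-12*(-9 + 0)² + (-12 + 16))² = (-12*(-9)² + 4)² = (-12*81 + 4)² = (-972 + 4)² = (-968)² = 937024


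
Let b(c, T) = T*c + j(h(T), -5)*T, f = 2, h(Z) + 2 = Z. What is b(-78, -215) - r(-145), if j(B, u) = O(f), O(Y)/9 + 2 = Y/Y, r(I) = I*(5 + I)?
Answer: -1595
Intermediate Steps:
h(Z) = -2 + Z
O(Y) = -9 (O(Y) = -18 + 9*(Y/Y) = -18 + 9*1 = -18 + 9 = -9)
j(B, u) = -9
b(c, T) = -9*T + T*c (b(c, T) = T*c - 9*T = -9*T + T*c)
b(-78, -215) - r(-145) = -215*(-9 - 78) - (-145)*(5 - 145) = -215*(-87) - (-145)*(-140) = 18705 - 1*20300 = 18705 - 20300 = -1595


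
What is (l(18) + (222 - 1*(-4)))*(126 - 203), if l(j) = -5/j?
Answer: -312851/18 ≈ -17381.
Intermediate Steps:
(l(18) + (222 - 1*(-4)))*(126 - 203) = (-5/18 + (222 - 1*(-4)))*(126 - 203) = (-5*1/18 + (222 + 4))*(-77) = (-5/18 + 226)*(-77) = (4063/18)*(-77) = -312851/18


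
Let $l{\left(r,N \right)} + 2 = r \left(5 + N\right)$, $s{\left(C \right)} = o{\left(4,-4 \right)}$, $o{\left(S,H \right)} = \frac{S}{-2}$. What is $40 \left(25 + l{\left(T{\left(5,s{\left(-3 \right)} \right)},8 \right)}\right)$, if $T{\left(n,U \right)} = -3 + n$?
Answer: $1960$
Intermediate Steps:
$o{\left(S,H \right)} = - \frac{S}{2}$ ($o{\left(S,H \right)} = S \left(- \frac{1}{2}\right) = - \frac{S}{2}$)
$s{\left(C \right)} = -2$ ($s{\left(C \right)} = \left(- \frac{1}{2}\right) 4 = -2$)
$l{\left(r,N \right)} = -2 + r \left(5 + N\right)$
$40 \left(25 + l{\left(T{\left(5,s{\left(-3 \right)} \right)},8 \right)}\right) = 40 \left(25 + \left(-2 + 5 \left(-3 + 5\right) + 8 \left(-3 + 5\right)\right)\right) = 40 \left(25 + \left(-2 + 5 \cdot 2 + 8 \cdot 2\right)\right) = 40 \left(25 + \left(-2 + 10 + 16\right)\right) = 40 \left(25 + 24\right) = 40 \cdot 49 = 1960$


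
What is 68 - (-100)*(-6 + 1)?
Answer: -432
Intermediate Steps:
68 - (-100)*(-6 + 1) = 68 - (-100)*(-5) = 68 - 100*5 = 68 - 500 = -432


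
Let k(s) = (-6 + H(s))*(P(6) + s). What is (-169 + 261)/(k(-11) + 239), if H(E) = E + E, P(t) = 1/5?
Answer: 460/2707 ≈ 0.16993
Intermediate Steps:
P(t) = ⅕
H(E) = 2*E
k(s) = (-6 + 2*s)*(⅕ + s)
(-169 + 261)/(k(-11) + 239) = (-169 + 261)/((-6/5 + 2*(-11)² - 28/5*(-11)) + 239) = 92/((-6/5 + 2*121 + 308/5) + 239) = 92/((-6/5 + 242 + 308/5) + 239) = 92/(1512/5 + 239) = 92/(2707/5) = 92*(5/2707) = 460/2707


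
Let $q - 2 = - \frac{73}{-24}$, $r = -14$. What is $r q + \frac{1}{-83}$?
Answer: $- \frac{70313}{996} \approx -70.595$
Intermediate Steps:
$q = \frac{121}{24}$ ($q = 2 - \frac{73}{-24} = 2 - - \frac{73}{24} = 2 + \frac{73}{24} = \frac{121}{24} \approx 5.0417$)
$r q + \frac{1}{-83} = \left(-14\right) \frac{121}{24} + \frac{1}{-83} = - \frac{847}{12} - \frac{1}{83} = - \frac{70313}{996}$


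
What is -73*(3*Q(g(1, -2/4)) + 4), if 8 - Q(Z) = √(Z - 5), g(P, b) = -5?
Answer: -2044 + 219*I*√10 ≈ -2044.0 + 692.54*I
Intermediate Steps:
Q(Z) = 8 - √(-5 + Z) (Q(Z) = 8 - √(Z - 5) = 8 - √(-5 + Z))
-73*(3*Q(g(1, -2/4)) + 4) = -73*(3*(8 - √(-5 - 5)) + 4) = -73*(3*(8 - √(-10)) + 4) = -73*(3*(8 - I*√10) + 4) = -73*((24 - 3*I*√10) + 4) = -73*(28 - 3*I*√10) = -2044 + 219*I*√10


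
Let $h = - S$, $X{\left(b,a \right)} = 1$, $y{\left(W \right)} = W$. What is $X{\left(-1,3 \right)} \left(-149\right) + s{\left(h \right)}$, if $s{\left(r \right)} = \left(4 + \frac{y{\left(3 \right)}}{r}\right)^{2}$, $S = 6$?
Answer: $- \frac{547}{4} \approx -136.75$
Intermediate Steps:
$h = -6$ ($h = \left(-1\right) 6 = -6$)
$s{\left(r \right)} = \left(4 + \frac{3}{r}\right)^{2}$
$X{\left(-1,3 \right)} \left(-149\right) + s{\left(h \right)} = 1 \left(-149\right) + \frac{\left(3 + 4 \left(-6\right)\right)^{2}}{36} = -149 + \frac{\left(3 - 24\right)^{2}}{36} = -149 + \frac{\left(-21\right)^{2}}{36} = -149 + \frac{1}{36} \cdot 441 = -149 + \frac{49}{4} = - \frac{547}{4}$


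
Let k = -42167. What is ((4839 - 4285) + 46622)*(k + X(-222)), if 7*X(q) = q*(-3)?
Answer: -13893473528/7 ≈ -1.9848e+9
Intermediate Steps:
X(q) = -3*q/7 (X(q) = (q*(-3))/7 = (-3*q)/7 = -3*q/7)
((4839 - 4285) + 46622)*(k + X(-222)) = ((4839 - 4285) + 46622)*(-42167 - 3/7*(-222)) = (554 + 46622)*(-42167 + 666/7) = 47176*(-294503/7) = -13893473528/7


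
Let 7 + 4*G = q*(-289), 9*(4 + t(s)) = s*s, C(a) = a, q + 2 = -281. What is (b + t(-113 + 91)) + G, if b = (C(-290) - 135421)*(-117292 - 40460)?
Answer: 192678319501/9 ≈ 2.1409e+10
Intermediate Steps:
q = -283 (q = -2 - 281 = -283)
t(s) = -4 + s**2/9 (t(s) = -4 + (s*s)/9 = -4 + s**2/9)
G = 20445 (G = -7/4 + (-283*(-289))/4 = -7/4 + (1/4)*81787 = -7/4 + 81787/4 = 20445)
b = 21408681672 (b = (-290 - 135421)*(-117292 - 40460) = -135711*(-157752) = 21408681672)
(b + t(-113 + 91)) + G = (21408681672 + (-4 + (-113 + 91)**2/9)) + 20445 = (21408681672 + (-4 + (1/9)*(-22)**2)) + 20445 = (21408681672 + (-4 + (1/9)*484)) + 20445 = (21408681672 + (-4 + 484/9)) + 20445 = (21408681672 + 448/9) + 20445 = 192678135496/9 + 20445 = 192678319501/9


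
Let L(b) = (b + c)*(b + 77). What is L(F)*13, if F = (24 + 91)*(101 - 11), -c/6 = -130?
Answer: 1508682630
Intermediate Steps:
c = 780 (c = -6*(-130) = 780)
F = 10350 (F = 115*90 = 10350)
L(b) = (77 + b)*(780 + b) (L(b) = (b + 780)*(b + 77) = (780 + b)*(77 + b) = (77 + b)*(780 + b))
L(F)*13 = (60060 + 10350**2 + 857*10350)*13 = (60060 + 107122500 + 8869950)*13 = 116052510*13 = 1508682630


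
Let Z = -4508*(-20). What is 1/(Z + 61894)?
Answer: 1/152054 ≈ 6.5766e-6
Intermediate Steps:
Z = 90160
1/(Z + 61894) = 1/(90160 + 61894) = 1/152054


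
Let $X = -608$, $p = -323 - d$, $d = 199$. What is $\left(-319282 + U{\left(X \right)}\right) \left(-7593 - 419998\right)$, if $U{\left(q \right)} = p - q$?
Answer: $136485336836$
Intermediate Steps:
$p = -522$ ($p = -323 - 199 = -522$)
$U{\left(q \right)} = -522 - q$
$\left(-319282 + U{\left(X \right)}\right) \left(-7593 - 419998\right) = \left(-319282 - -86\right) \left(-7593 - 419998\right) = \left(-319282 + \left(-522 + 608\right)\right) \left(-427591\right) = \left(-319282 + 86\right) \left(-427591\right) = \left(-319196\right) \left(-427591\right) = 136485336836$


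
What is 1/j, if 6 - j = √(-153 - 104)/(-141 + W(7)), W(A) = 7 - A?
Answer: 119286/715973 - 141*I*√257/715973 ≈ 0.16661 - 0.0031571*I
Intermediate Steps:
j = 6 + I*√257/141 (j = 6 - √(-153 - 104)/(-141 + (7 - 1*7)) = 6 - √(-257)/(-141 + (7 - 7)) = 6 - I*√257/(-141 + 0) = 6 - I*√257/(-141) = 6 - (-1)*I*√257/141 = 6 + I*√257/141 ≈ 6.0 + 0.1137*I)
1/j = 1/(6 + I*√257/141)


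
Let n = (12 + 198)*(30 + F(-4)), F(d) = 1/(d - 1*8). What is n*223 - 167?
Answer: 2801661/2 ≈ 1.4008e+6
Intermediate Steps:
F(d) = 1/(-8 + d) (F(d) = 1/(d - 8) = 1/(-8 + d))
n = 12565/2 (n = (12 + 198)*(30 + 1/(-8 - 4)) = 210*(30 + 1/(-12)) = 210*(30 - 1/12) = 210*(359/12) = 12565/2 ≈ 6282.5)
n*223 - 167 = (12565/2)*223 - 167 = 2801995/2 - 167 = 2801661/2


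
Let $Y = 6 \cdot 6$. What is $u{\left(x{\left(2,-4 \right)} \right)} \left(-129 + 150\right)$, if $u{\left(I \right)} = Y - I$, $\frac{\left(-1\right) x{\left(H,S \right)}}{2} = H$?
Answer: $840$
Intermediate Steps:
$x{\left(H,S \right)} = - 2 H$
$Y = 36$
$u{\left(I \right)} = 36 - I$
$u{\left(x{\left(2,-4 \right)} \right)} \left(-129 + 150\right) = \left(36 - \left(-2\right) 2\right) \left(-129 + 150\right) = \left(36 - -4\right) 21 = \left(36 + 4\right) 21 = 40 \cdot 21 = 840$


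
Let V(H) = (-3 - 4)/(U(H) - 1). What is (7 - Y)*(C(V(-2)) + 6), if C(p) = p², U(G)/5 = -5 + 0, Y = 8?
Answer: -4105/676 ≈ -6.0725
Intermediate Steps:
U(G) = -25 (U(G) = 5*(-5 + 0) = 5*(-5) = -25)
V(H) = 7/26 (V(H) = (-3 - 4)/(-25 - 1) = -7/(-26) = -7*(-1/26) = 7/26)
(7 - Y)*(C(V(-2)) + 6) = (7 - 1*8)*((7/26)² + 6) = (7 - 8)*(49/676 + 6) = -1*4105/676 = -4105/676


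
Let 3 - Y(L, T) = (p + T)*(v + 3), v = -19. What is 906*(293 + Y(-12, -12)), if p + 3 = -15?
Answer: -166704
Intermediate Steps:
p = -18 (p = -3 - 15 = -18)
Y(L, T) = -285 + 16*T (Y(L, T) = 3 - (-18 + T)*(-19 + 3) = 3 - (-18 + T)*(-16) = 3 - (288 - 16*T) = 3 + (-288 + 16*T) = -285 + 16*T)
906*(293 + Y(-12, -12)) = 906*(293 + (-285 + 16*(-12))) = 906*(293 + (-285 - 192)) = 906*(293 - 477) = 906*(-184) = -166704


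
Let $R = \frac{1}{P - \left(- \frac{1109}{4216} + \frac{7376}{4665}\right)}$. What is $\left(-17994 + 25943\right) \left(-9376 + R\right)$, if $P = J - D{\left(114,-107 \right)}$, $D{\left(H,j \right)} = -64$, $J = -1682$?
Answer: $- \frac{2373638307218016184}{31848165251} \approx -7.453 \cdot 10^{7}$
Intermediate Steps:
$P = -1618$ ($P = -1682 - -64 = -1682 + 64 = -1618$)
$R = - \frac{19667640}{31848165251}$ ($R = \frac{1}{-1618 - \left(- \frac{1109}{4216} + \frac{7376}{4665}\right)} = \frac{1}{-1618 - \frac{25923731}{19667640}} = \frac{1}{- \frac{31848165251}{19667640}} = - \frac{19667640}{31848165251} \approx -0.00061754$)
$\left(-17994 + 25943\right) \left(-9376 + R\right) = \left(-17994 + 25943\right) \left(-9376 - \frac{19667640}{31848165251}\right) = 7949 \left(- \frac{298608417061016}{31848165251}\right) = - \frac{2373638307218016184}{31848165251}$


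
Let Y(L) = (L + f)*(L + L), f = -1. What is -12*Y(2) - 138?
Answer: -186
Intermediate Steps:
Y(L) = 2*L*(-1 + L) (Y(L) = (L - 1)*(L + L) = (-1 + L)*(2*L) = 2*L*(-1 + L))
-12*Y(2) - 138 = -24*2*(-1 + 2) - 138 = -24*2 - 138 = -12*4 - 138 = -48 - 138 = -186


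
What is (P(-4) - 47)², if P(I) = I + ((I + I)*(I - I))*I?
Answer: 2601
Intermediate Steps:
P(I) = I (P(I) = I + ((2*I)*0)*I = I + 0*I = I + 0 = I)
(P(-4) - 47)² = (-4 - 47)² = (-51)² = 2601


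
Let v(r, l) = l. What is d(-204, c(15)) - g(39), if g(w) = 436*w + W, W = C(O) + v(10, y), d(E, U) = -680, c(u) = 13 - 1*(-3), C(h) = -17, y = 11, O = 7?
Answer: -17678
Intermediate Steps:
c(u) = 16 (c(u) = 13 + 3 = 16)
W = -6 (W = -17 + 11 = -6)
g(w) = -6 + 436*w (g(w) = 436*w - 6 = -6 + 436*w)
d(-204, c(15)) - g(39) = -680 - (-6 + 436*39) = -680 - (-6 + 17004) = -680 - 1*16998 = -680 - 16998 = -17678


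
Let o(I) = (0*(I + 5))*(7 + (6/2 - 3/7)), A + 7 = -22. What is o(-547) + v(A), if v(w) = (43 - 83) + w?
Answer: -69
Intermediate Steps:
A = -29 (A = -7 - 22 = -29)
v(w) = -40 + w
o(I) = 0 (o(I) = (0*(5 + I))*(7 + (6*(1/2) - 3*1/7)) = 0*(7 + (3 - 3/7)) = 0*(7 + 18/7) = 0*(67/7) = 0)
o(-547) + v(A) = 0 + (-40 - 29) = 0 - 69 = -69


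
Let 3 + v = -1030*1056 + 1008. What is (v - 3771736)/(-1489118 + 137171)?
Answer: 4858411/1351947 ≈ 3.5936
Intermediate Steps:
v = -1086675 (v = -3 + (-1030*1056 + 1008) = -3 + (-1087680 + 1008) = -3 - 1086672 = -1086675)
(v - 3771736)/(-1489118 + 137171) = (-1086675 - 3771736)/(-1489118 + 137171) = -4858411/(-1351947) = -4858411*(-1/1351947) = 4858411/1351947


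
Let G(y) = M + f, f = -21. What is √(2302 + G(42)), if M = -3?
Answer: √2278 ≈ 47.728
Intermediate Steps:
G(y) = -24 (G(y) = -3 - 21 = -24)
√(2302 + G(42)) = √(2302 - 24) = √2278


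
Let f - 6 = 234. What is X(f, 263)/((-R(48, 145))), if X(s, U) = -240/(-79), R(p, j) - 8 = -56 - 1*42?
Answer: 8/237 ≈ 0.033755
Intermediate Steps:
R(p, j) = -90 (R(p, j) = 8 + (-56 - 1*42) = 8 + (-56 - 42) = 8 - 98 = -90)
f = 240 (f = 6 + 234 = 240)
X(s, U) = 240/79 (X(s, U) = -240*(-1/79) = 240/79)
X(f, 263)/((-R(48, 145))) = 240/(79*((-1*(-90)))) = (240/79)/90 = (240/79)*(1/90) = 8/237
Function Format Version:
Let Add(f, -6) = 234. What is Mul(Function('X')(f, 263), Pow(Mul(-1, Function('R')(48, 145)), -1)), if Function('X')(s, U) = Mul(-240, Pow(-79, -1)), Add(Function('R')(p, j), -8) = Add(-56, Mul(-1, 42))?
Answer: Rational(8, 237) ≈ 0.033755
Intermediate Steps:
Function('R')(p, j) = -90 (Function('R')(p, j) = Add(8, Add(-56, Mul(-1, 42))) = Add(8, Add(-56, -42)) = Add(8, -98) = -90)
f = 240 (f = Add(6, 234) = 240)
Function('X')(s, U) = Rational(240, 79) (Function('X')(s, U) = Mul(-240, Rational(-1, 79)) = Rational(240, 79))
Mul(Function('X')(f, 263), Pow(Mul(-1, Function('R')(48, 145)), -1)) = Mul(Rational(240, 79), Pow(Mul(-1, -90), -1)) = Mul(Rational(240, 79), Pow(90, -1)) = Mul(Rational(240, 79), Rational(1, 90)) = Rational(8, 237)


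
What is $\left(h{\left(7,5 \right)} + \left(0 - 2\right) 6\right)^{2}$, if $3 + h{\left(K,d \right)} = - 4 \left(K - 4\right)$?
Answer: $729$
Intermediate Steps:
$h{\left(K,d \right)} = 13 - 4 K$ ($h{\left(K,d \right)} = -3 - 4 \left(K - 4\right) = -3 - 4 \left(-4 + K\right) = -3 - \left(-16 + 4 K\right) = 13 - 4 K$)
$\left(h{\left(7,5 \right)} + \left(0 - 2\right) 6\right)^{2} = \left(\left(13 - 28\right) + \left(0 - 2\right) 6\right)^{2} = \left(\left(13 - 28\right) - 12\right)^{2} = \left(-15 - 12\right)^{2} = \left(-27\right)^{2} = 729$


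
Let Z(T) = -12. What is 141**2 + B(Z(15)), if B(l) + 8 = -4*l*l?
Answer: 19297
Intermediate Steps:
B(l) = -8 - 4*l**2 (B(l) = -8 - 4*l*l = -8 - 4*l**2)
141**2 + B(Z(15)) = 141**2 + (-8 - 4*(-12)**2) = 19881 + (-8 - 4*144) = 19881 + (-8 - 576) = 19881 - 584 = 19297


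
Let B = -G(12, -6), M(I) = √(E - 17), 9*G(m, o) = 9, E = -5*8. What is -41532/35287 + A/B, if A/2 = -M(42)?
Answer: -41532/35287 + 2*I*√57 ≈ -1.177 + 15.1*I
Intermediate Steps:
E = -40
G(m, o) = 1 (G(m, o) = (⅑)*9 = 1)
M(I) = I*√57 (M(I) = √(-40 - 17) = √(-57) = I*√57)
A = -2*I*√57 (A = 2*(-I*√57) = -2*I*√57 ≈ -15.1*I)
B = -1 (B = -1*1 = -1)
-41532/35287 + A/B = -41532/35287 - 2*I*√57/(-1) = -41532*1/35287 - 2*I*√57*(-1) = -41532/35287 + 2*I*√57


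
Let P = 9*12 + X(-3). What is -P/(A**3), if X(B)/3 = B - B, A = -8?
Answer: 27/128 ≈ 0.21094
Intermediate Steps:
X(B) = 0 (X(B) = 3*(B - B) = 3*0 = 0)
P = 108 (P = 9*12 + 0 = 108 + 0 = 108)
-P/(A**3) = -108/((-8)**3) = -108/(-512) = -108*(-1)/512 = -1*(-27/128) = 27/128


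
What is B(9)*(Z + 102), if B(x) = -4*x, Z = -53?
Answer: -1764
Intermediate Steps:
B(9)*(Z + 102) = (-4*9)*(-53 + 102) = -36*49 = -1764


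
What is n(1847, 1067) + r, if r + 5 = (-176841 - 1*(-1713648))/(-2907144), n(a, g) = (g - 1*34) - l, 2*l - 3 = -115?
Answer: 1049935763/969048 ≈ 1083.5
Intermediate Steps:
l = -56 (l = 3/2 + (½)*(-115) = 3/2 - 115/2 = -56)
n(a, g) = 22 + g (n(a, g) = (g - 1*34) - 1*(-56) = (g - 34) + 56 = (-34 + g) + 56 = 22 + g)
r = -5357509/969048 (r = -5 + (-176841 - 1*(-1713648))/(-2907144) = -5 + (-176841 + 1713648)*(-1/2907144) = -5 + 1536807*(-1/2907144) = -5 - 512269/969048 = -5357509/969048 ≈ -5.5286)
n(1847, 1067) + r = (22 + 1067) - 5357509/969048 = 1089 - 5357509/969048 = 1049935763/969048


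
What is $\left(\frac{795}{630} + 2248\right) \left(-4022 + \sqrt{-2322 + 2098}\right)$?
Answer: $- \frac{189977159}{21} + \frac{188938 i \sqrt{14}}{21} \approx -9.0465 \cdot 10^{6} + 33664.0 i$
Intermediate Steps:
$\left(\frac{795}{630} + 2248\right) \left(-4022 + \sqrt{-2322 + 2098}\right) = \left(795 \cdot \frac{1}{630} + 2248\right) \left(-4022 + \sqrt{-224}\right) = \left(\frac{53}{42} + 2248\right) \left(-4022 + 4 i \sqrt{14}\right) = \frac{94469 \left(-4022 + 4 i \sqrt{14}\right)}{42} = - \frac{189977159}{21} + \frac{188938 i \sqrt{14}}{21}$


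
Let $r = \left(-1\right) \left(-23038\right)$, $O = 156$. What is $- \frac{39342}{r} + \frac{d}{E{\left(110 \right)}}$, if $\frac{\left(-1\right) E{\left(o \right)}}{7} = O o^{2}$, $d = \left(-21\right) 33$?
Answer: $- \frac{1125146643}{658886800} \approx -1.7076$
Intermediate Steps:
$d = -693$
$E{\left(o \right)} = - 1092 o^{2}$ ($E{\left(o \right)} = - 7 \cdot 156 o^{2} = - 1092 o^{2}$)
$r = 23038$
$- \frac{39342}{r} + \frac{d}{E{\left(110 \right)}} = - \frac{39342}{23038} - \frac{693}{\left(-1092\right) 110^{2}} = \left(-39342\right) \frac{1}{23038} - \frac{693}{\left(-1092\right) 12100} = - \frac{19671}{11519} - \frac{693}{-13213200} = - \frac{19671}{11519} - - \frac{3}{57200} = - \frac{19671}{11519} + \frac{3}{57200} = - \frac{1125146643}{658886800}$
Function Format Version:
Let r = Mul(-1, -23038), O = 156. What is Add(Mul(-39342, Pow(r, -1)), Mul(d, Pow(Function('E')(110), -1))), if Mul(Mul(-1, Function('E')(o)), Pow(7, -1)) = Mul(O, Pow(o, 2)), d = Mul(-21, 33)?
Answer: Rational(-1125146643, 658886800) ≈ -1.7076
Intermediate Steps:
d = -693
Function('E')(o) = Mul(-1092, Pow(o, 2)) (Function('E')(o) = Mul(-7, Mul(156, Pow(o, 2))) = Mul(-1092, Pow(o, 2)))
r = 23038
Add(Mul(-39342, Pow(r, -1)), Mul(d, Pow(Function('E')(110), -1))) = Add(Mul(-39342, Pow(23038, -1)), Mul(-693, Pow(Mul(-1092, Pow(110, 2)), -1))) = Add(Mul(-39342, Rational(1, 23038)), Mul(-693, Pow(Mul(-1092, 12100), -1))) = Add(Rational(-19671, 11519), Mul(-693, Pow(-13213200, -1))) = Add(Rational(-19671, 11519), Mul(-693, Rational(-1, 13213200))) = Add(Rational(-19671, 11519), Rational(3, 57200)) = Rational(-1125146643, 658886800)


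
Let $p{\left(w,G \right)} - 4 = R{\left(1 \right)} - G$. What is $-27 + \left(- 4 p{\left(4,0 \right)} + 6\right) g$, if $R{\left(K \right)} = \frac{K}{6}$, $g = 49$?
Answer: $- \frac{1649}{3} \approx -549.67$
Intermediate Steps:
$R{\left(K \right)} = \frac{K}{6}$ ($R{\left(K \right)} = K \frac{1}{6} = \frac{K}{6}$)
$p{\left(w,G \right)} = \frac{25}{6} - G$ ($p{\left(w,G \right)} = 4 - \left(- \frac{1}{6} + G\right) = \frac{25}{6} - G$)
$-27 + \left(- 4 p{\left(4,0 \right)} + 6\right) g = -27 + \left(- 4 \left(\frac{25}{6} - 0\right) + 6\right) 49 = -27 + \left(- 4 \left(\frac{25}{6} + 0\right) + 6\right) 49 = -27 + \left(\left(-4\right) \frac{25}{6} + 6\right) 49 = -27 + \left(- \frac{50}{3} + 6\right) 49 = -27 - \frac{1568}{3} = - \frac{1649}{3}$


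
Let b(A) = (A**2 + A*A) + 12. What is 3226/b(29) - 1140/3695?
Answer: 998891/625933 ≈ 1.5958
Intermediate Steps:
b(A) = 12 + 2*A**2 (b(A) = (A**2 + A**2) + 12 = 2*A**2 + 12 = 12 + 2*A**2)
3226/b(29) - 1140/3695 = 3226/(12 + 2*29**2) - 1140/3695 = 3226/(12 + 2*841) - 1140*1/3695 = 3226/(12 + 1682) - 228/739 = 3226/1694 - 228/739 = 3226*(1/1694) - 228/739 = 1613/847 - 228/739 = 998891/625933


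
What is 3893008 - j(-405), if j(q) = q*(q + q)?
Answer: 3564958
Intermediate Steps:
j(q) = 2*q**2 (j(q) = q*(2*q) = 2*q**2)
3893008 - j(-405) = 3893008 - 2*(-405)**2 = 3893008 - 2*164025 = 3893008 - 1*328050 = 3893008 - 328050 = 3564958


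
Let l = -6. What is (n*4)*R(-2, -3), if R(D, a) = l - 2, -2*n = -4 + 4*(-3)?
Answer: -256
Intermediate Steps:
n = 8 (n = -(-4 + 4*(-3))/2 = -(-4 - 12)/2 = -½*(-16) = 8)
R(D, a) = -8 (R(D, a) = -6 - 2 = -8)
(n*4)*R(-2, -3) = (8*4)*(-8) = 32*(-8) = -256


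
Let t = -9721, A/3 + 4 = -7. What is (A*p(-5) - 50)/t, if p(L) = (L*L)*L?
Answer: -4075/9721 ≈ -0.41920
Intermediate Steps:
A = -33 (A = -12 + 3*(-7) = -12 - 21 = -33)
p(L) = L³ (p(L) = L²*L = L³)
(A*p(-5) - 50)/t = (-33*(-5)³ - 50)/(-9721) = (-33*(-125) - 50)*(-1/9721) = (4125 - 50)*(-1/9721) = 4075*(-1/9721) = -4075/9721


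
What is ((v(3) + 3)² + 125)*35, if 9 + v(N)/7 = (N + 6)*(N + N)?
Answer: 3543715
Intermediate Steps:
v(N) = -63 + 14*N*(6 + N) (v(N) = -63 + 7*((N + 6)*(N + N)) = -63 + 7*((6 + N)*(2*N)) = -63 + 7*(2*N*(6 + N)) = -63 + 14*N*(6 + N))
((v(3) + 3)² + 125)*35 = (((-63 + 14*3² + 84*3) + 3)² + 125)*35 = (((-63 + 14*9 + 252) + 3)² + 125)*35 = (((-63 + 126 + 252) + 3)² + 125)*35 = ((315 + 3)² + 125)*35 = (318² + 125)*35 = (101124 + 125)*35 = 101249*35 = 3543715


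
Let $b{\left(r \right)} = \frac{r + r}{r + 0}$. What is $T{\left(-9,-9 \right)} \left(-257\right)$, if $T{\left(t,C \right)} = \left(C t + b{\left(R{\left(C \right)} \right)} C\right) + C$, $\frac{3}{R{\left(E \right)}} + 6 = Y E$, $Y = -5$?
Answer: $-13878$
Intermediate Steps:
$R{\left(E \right)} = \frac{3}{-6 - 5 E}$
$b{\left(r \right)} = 2$ ($b{\left(r \right)} = \frac{2 r}{r} = 2$)
$T{\left(t,C \right)} = 3 C + C t$ ($T{\left(t,C \right)} = \left(C t + 2 C\right) + C = \left(2 C + C t\right) + C = 3 C + C t$)
$T{\left(-9,-9 \right)} \left(-257\right) = - 9 \left(3 - 9\right) \left(-257\right) = \left(-9\right) \left(-6\right) \left(-257\right) = 54 \left(-257\right) = -13878$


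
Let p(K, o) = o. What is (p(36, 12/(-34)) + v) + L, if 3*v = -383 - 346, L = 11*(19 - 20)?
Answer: -4324/17 ≈ -254.35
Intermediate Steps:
L = -11 (L = 11*(-1) = -11)
v = -243 (v = (-383 - 346)/3 = (⅓)*(-729) = -243)
(p(36, 12/(-34)) + v) + L = (12/(-34) - 243) - 11 = (12*(-1/34) - 243) - 11 = (-6/17 - 243) - 11 = -4137/17 - 11 = -4324/17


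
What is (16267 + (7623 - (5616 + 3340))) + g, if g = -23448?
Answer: -8514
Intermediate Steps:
(16267 + (7623 - (5616 + 3340))) + g = (16267 + (7623 - (5616 + 3340))) - 23448 = (16267 + (7623 - 1*8956)) - 23448 = (16267 + (7623 - 8956)) - 23448 = (16267 - 1333) - 23448 = 14934 - 23448 = -8514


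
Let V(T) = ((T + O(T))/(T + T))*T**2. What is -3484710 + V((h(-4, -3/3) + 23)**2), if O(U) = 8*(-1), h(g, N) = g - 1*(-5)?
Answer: -3321126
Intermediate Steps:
h(g, N) = 5 + g (h(g, N) = g + 5 = 5 + g)
O(U) = -8
V(T) = T*(-8 + T)/2 (V(T) = ((T - 8)/(T + T))*T**2 = ((-8 + T)/((2*T)))*T**2 = ((-8 + T)*(1/(2*T)))*T**2 = ((-8 + T)/(2*T))*T**2 = T*(-8 + T)/2)
-3484710 + V((h(-4, -3/3) + 23)**2) = -3484710 + ((5 - 4) + 23)**2*(-8 + ((5 - 4) + 23)**2)/2 = -3484710 + (1 + 23)**2*(-8 + (1 + 23)**2)/2 = -3484710 + (1/2)*24**2*(-8 + 24**2) = -3484710 + (1/2)*576*(-8 + 576) = -3484710 + (1/2)*576*568 = -3484710 + 163584 = -3321126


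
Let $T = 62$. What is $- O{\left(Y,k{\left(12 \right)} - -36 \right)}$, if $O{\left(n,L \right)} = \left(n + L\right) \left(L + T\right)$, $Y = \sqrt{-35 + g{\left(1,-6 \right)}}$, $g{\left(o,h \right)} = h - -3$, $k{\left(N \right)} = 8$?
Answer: $-4664 - 106 i \sqrt{38} \approx -4664.0 - 653.43 i$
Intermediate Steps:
$g{\left(o,h \right)} = 3 + h$ ($g{\left(o,h \right)} = h + 3 = 3 + h$)
$Y = i \sqrt{38}$ ($Y = \sqrt{-35 + \left(3 - 6\right)} = \sqrt{-35 - 3} = \sqrt{-38} = i \sqrt{38} \approx 6.1644 i$)
$O{\left(n,L \right)} = \left(62 + L\right) \left(L + n\right)$ ($O{\left(n,L \right)} = \left(n + L\right) \left(L + 62\right) = \left(L + n\right) \left(62 + L\right) = \left(62 + L\right) \left(L + n\right)$)
$- O{\left(Y,k{\left(12 \right)} - -36 \right)} = - (\left(8 - -36\right)^{2} + 62 \left(8 - -36\right) + 62 i \sqrt{38} + \left(8 - -36\right) i \sqrt{38}) = - (\left(8 + 36\right)^{2} + 62 \left(8 + 36\right) + 62 i \sqrt{38} + \left(8 + 36\right) i \sqrt{38}) = - (44^{2} + 62 \cdot 44 + 62 i \sqrt{38} + 44 i \sqrt{38}) = - (1936 + 2728 + 62 i \sqrt{38} + 44 i \sqrt{38}) = - (4664 + 106 i \sqrt{38}) = -4664 - 106 i \sqrt{38}$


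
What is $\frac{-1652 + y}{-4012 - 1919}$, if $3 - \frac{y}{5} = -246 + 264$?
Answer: $\frac{1727}{5931} \approx 0.29118$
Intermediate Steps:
$y = -75$ ($y = 15 - 5 \left(-246 + 264\right) = 15 - 90 = -75$)
$\frac{-1652 + y}{-4012 - 1919} = \frac{-1652 - 75}{-4012 - 1919} = - \frac{1727}{-5931} = \left(-1727\right) \left(- \frac{1}{5931}\right) = \frac{1727}{5931}$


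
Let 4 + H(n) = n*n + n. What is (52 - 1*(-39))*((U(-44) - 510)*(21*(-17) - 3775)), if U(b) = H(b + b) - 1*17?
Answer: -2679085500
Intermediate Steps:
H(n) = -4 + n + n**2 (H(n) = -4 + (n*n + n) = -4 + (n**2 + n) = -4 + (n + n**2) = -4 + n + n**2)
U(b) = -21 + 2*b + 4*b**2 (U(b) = (-4 + (b + b) + (b + b)**2) - 1*17 = (-4 + 2*b + (2*b)**2) - 17 = (-4 + 2*b + 4*b**2) - 17 = -21 + 2*b + 4*b**2)
(52 - 1*(-39))*((U(-44) - 510)*(21*(-17) - 3775)) = (52 - 1*(-39))*(((-21 + 2*(-44) + 4*(-44)**2) - 510)*(21*(-17) - 3775)) = (52 + 39)*(((-21 - 88 + 4*1936) - 510)*(-357 - 3775)) = 91*(((-21 - 88 + 7744) - 510)*(-4132)) = 91*((7635 - 510)*(-4132)) = 91*(7125*(-4132)) = 91*(-29440500) = -2679085500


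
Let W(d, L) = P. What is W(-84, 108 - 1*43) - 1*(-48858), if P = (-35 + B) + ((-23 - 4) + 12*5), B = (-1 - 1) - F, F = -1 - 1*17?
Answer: 48872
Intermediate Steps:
F = -18 (F = -1 - 17 = -18)
B = 16 (B = (-1 - 1) - 1*(-18) = -2 + 18 = 16)
P = 14 (P = (-35 + 16) + ((-23 - 4) + 12*5) = -19 + (-27 + 60) = -19 + 33 = 14)
W(d, L) = 14
W(-84, 108 - 1*43) - 1*(-48858) = 14 - 1*(-48858) = 14 + 48858 = 48872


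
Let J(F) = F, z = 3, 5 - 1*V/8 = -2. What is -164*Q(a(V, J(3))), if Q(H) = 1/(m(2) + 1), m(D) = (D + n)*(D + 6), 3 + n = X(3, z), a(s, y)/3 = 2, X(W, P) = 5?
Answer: -164/33 ≈ -4.9697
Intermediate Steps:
V = 56 (V = 40 - 8*(-2) = 40 + 16 = 56)
a(s, y) = 6 (a(s, y) = 3*2 = 6)
n = 2 (n = -3 + 5 = 2)
m(D) = (2 + D)*(6 + D) (m(D) = (D + 2)*(D + 6) = (2 + D)*(6 + D))
Q(H) = 1/33 (Q(H) = 1/((12 + 2**2 + 8*2) + 1) = 1/((12 + 4 + 16) + 1) = 1/(32 + 1) = 1/33)
-164*Q(a(V, J(3))) = -164*1/33 = -164/33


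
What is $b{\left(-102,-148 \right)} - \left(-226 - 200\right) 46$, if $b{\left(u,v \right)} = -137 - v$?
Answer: $19607$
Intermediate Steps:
$b{\left(-102,-148 \right)} - \left(-226 - 200\right) 46 = \left(-137 - -148\right) - \left(-226 - 200\right) 46 = \left(-137 + 148\right) - \left(-226 - 200\right) 46 = 11 - \left(-426\right) 46 = 11 - -19596 = 11 + 19596 = 19607$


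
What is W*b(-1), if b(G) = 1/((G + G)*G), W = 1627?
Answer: 1627/2 ≈ 813.50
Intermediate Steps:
b(G) = 1/(2*G²) (b(G) = 1/(((2*G))*G) = (1/(2*G))/G = 1/(2*G²))
W*b(-1) = 1627*((½)/(-1)²) = 1627*((½)*1) = 1627*(½) = 1627/2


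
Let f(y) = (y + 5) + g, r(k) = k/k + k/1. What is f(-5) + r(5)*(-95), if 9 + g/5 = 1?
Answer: -610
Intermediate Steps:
g = -40 (g = -45 + 5*1 = -45 + 5 = -40)
r(k) = 1 + k (r(k) = 1 + k*1 = 1 + k)
f(y) = -35 + y (f(y) = (y + 5) - 40 = (5 + y) - 40 = -35 + y)
f(-5) + r(5)*(-95) = (-35 - 5) + (1 + 5)*(-95) = -40 + 6*(-95) = -40 - 570 = -610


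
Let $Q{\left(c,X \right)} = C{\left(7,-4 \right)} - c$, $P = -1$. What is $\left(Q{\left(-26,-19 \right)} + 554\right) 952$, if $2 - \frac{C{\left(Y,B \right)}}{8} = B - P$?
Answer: $590240$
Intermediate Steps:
$C{\left(Y,B \right)} = 8 - 8 B$ ($C{\left(Y,B \right)} = 16 - 8 \left(B - -1\right) = 16 - 8 \left(B + 1\right) = 16 - 8 \left(1 + B\right) = 16 - \left(8 + 8 B\right) = 8 - 8 B$)
$Q{\left(c,X \right)} = 40 - c$ ($Q{\left(c,X \right)} = \left(8 - -32\right) - c = \left(8 + 32\right) - c = 40 - c$)
$\left(Q{\left(-26,-19 \right)} + 554\right) 952 = \left(\left(40 - -26\right) + 554\right) 952 = \left(\left(40 + 26\right) + 554\right) 952 = \left(66 + 554\right) 952 = 620 \cdot 952 = 590240$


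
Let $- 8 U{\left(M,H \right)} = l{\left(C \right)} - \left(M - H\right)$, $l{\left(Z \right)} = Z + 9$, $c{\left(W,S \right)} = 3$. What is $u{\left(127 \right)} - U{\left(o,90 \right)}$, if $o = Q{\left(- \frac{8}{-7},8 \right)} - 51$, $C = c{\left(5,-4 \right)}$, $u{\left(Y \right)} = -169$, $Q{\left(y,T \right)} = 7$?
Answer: $- \frac{603}{4} \approx -150.75$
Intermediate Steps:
$C = 3$
$l{\left(Z \right)} = 9 + Z$
$o = -44$ ($o = 7 - 51 = -44$)
$U{\left(M,H \right)} = - \frac{3}{2} - \frac{H}{8} + \frac{M}{8}$ ($U{\left(M,H \right)} = - \frac{\left(9 + 3\right) - \left(M - H\right)}{8} = - \frac{12 + \left(H - M\right)}{8} = - \frac{12 + H - M}{8} = - \frac{3}{2} - \frac{H}{8} + \frac{M}{8}$)
$u{\left(127 \right)} - U{\left(o,90 \right)} = -169 - \left(- \frac{3}{2} - \frac{45}{4} + \frac{1}{8} \left(-44\right)\right) = -169 - \left(- \frac{3}{2} - \frac{45}{4} - \frac{11}{2}\right) = -169 - - \frac{73}{4} = -169 + \frac{73}{4} = - \frac{603}{4}$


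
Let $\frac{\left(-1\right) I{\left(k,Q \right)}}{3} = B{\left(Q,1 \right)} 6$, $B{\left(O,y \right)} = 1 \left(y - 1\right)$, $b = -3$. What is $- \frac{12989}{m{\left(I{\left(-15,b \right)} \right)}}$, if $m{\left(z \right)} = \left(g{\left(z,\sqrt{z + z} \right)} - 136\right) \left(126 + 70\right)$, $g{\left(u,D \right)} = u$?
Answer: $\frac{12989}{26656} \approx 0.48728$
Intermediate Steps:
$B{\left(O,y \right)} = -1 + y$ ($B{\left(O,y \right)} = 1 \left(-1 + y\right) = -1 + y$)
$I{\left(k,Q \right)} = 0$ ($I{\left(k,Q \right)} = - 3 \left(-1 + 1\right) 6 = - 3 \cdot 0 \cdot 6 = \left(-3\right) 0 = 0$)
$m{\left(z \right)} = -26656 + 196 z$ ($m{\left(z \right)} = \left(z - 136\right) \left(126 + 70\right) = \left(-136 + z\right) 196 = -26656 + 196 z$)
$- \frac{12989}{m{\left(I{\left(-15,b \right)} \right)}} = - \frac{12989}{-26656 + 196 \cdot 0} = - \frac{12989}{-26656 + 0} = - \frac{12989}{-26656} = \left(-12989\right) \left(- \frac{1}{26656}\right) = \frac{12989}{26656}$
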